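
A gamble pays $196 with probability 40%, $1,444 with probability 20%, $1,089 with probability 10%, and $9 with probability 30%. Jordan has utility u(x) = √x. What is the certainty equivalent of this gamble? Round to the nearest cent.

E[u] = 0.4·√196 + 0.2·√1444 + 0.1·√1089 + 0.3·√9 = 0.4·14 + 0.2·38 + 0.1·33 + 0.3·3 = 17.4
CE = (17.4)² = 302.76

$302.76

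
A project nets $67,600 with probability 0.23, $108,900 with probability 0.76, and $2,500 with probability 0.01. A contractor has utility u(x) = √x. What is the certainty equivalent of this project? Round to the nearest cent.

E[u] = 0.23·√67600 + 0.76·√108900 + 0.01·√2500 = 0.23·260 + 0.76·330 + 0.01·50 = 311.1
CE = (311.1)² = 96783.21

$96,783.21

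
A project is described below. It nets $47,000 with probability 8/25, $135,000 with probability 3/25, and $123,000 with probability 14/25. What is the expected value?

$100,120

EV = 8/25 × 47000 + 3/25 × 135000 + 14/25 × 123000 = 15040 + 16200 + 68880 = 100120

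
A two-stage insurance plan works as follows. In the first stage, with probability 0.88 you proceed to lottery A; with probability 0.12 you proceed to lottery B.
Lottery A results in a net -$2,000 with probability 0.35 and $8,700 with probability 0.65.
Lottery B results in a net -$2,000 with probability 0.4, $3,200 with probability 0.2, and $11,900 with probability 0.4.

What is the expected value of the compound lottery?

$4,912.40

EV(A) = 0.35 × (-2000) + 0.65 × 8700 = -700 + 5655 = 4955
EV(B) = 0.4 × (-2000) + 0.2 × 3200 + 0.4 × 11900 = -800 + 640 + 4760 = 4600
Overall = 0.88 × 4955 + 0.12 × 4600 = 4360.4 + 552 = 4912.4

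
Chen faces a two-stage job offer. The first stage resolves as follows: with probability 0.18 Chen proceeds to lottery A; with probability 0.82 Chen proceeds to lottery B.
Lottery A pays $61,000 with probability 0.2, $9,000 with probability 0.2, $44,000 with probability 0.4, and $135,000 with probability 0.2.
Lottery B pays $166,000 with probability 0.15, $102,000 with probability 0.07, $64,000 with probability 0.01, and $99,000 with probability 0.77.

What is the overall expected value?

EV(A) = 0.2 × 61000 + 0.2 × 9000 + 0.4 × 44000 + 0.2 × 135000 = 12200 + 1800 + 17600 + 27000 = 58600
EV(B) = 0.15 × 166000 + 0.07 × 102000 + 0.01 × 64000 + 0.77 × 99000 = 24900 + 7140 + 640 + 76230 = 108910
Overall = 0.18 × 58600 + 0.82 × 108910 = 10548 + 89306.2 = 99854.2

$99,854.20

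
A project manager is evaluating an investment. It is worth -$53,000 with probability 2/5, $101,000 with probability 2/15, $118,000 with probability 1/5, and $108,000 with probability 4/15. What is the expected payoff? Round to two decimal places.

EV = 2/5 × (-53000) + 2/15 × 101000 + 1/5 × 118000 + 4/15 × 108000 = -21200 + 13466.6667 + 23600 + 28800 = 44666.6667

$44,666.67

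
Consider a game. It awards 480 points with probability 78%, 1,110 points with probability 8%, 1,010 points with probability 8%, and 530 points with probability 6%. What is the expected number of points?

EV = 0.78 × 480 + 0.08 × 1110 + 0.08 × 1010 + 0.06 × 530 = 374.4 + 88.8 + 80.8 + 31.8 = 575.8

575.8 points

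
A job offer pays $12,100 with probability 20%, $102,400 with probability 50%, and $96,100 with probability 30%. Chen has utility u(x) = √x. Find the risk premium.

E[u] = 0.2·√12100 + 0.5·√102400 + 0.3·√96100 = 0.2·110 + 0.5·320 + 0.3·310 = 275
CE = (275)² = 75625
Risk premium = EV − CE = 82450 − 75625 = 6825

$6,825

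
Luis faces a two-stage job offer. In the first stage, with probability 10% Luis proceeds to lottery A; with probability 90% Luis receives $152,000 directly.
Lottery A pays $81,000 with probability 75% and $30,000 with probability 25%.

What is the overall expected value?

$143,625

EV(A) = 0.75 × 81000 + 0.25 × 30000 = 60750 + 7500 = 68250
Branch B: 152000 (certain)
Overall = 0.1 × 68250 + 0.9 × 152000 = 6825 + 136800 = 143625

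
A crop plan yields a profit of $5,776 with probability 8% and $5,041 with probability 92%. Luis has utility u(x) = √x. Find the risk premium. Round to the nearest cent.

E[u] = 0.08·√5776 + 0.92·√5041 = 0.08·76 + 0.92·71 = 71.4
CE = (71.4)² = 5097.96
Risk premium = EV − CE = 5099.8 − 5097.96 = 1.84

$1.84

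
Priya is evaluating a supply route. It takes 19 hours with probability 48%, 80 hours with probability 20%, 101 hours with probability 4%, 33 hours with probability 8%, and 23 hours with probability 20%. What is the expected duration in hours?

36.4 hours

EV = 0.48 × 19 + 0.2 × 80 + 0.04 × 101 + 0.08 × 33 + 0.2 × 23 = 9.12 + 16 + 4.04 + 2.64 + 4.6 = 36.4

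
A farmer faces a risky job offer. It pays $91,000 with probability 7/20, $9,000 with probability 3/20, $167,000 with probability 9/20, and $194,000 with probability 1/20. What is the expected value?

EV = 7/20 × 91000 + 3/20 × 9000 + 9/20 × 167000 + 1/20 × 194000 = 31850 + 1350 + 75150 + 9700 = 118050

$118,050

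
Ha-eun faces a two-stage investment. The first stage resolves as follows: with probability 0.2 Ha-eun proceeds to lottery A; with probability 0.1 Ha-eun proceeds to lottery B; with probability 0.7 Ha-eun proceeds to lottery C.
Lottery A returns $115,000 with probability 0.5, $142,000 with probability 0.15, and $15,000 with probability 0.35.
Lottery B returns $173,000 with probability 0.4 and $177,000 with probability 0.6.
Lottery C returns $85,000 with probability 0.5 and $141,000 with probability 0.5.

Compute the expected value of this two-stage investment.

EV(A) = 0.5 × 115000 + 0.15 × 142000 + 0.35 × 15000 = 57500 + 21300 + 5250 = 84050
EV(B) = 0.4 × 173000 + 0.6 × 177000 = 69200 + 106200 = 175400
EV(C) = 0.5 × 85000 + 0.5 × 141000 = 42500 + 70500 = 113000
Overall = 0.2 × 84050 + 0.1 × 175400 + 0.7 × 113000 = 16810 + 17540 + 79100 = 113450

$113,450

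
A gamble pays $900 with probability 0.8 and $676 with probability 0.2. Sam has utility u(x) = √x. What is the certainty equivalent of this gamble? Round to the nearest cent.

E[u] = 0.8·√900 + 0.2·√676 = 0.8·30 + 0.2·26 = 29.2
CE = (29.2)² = 852.64

$852.64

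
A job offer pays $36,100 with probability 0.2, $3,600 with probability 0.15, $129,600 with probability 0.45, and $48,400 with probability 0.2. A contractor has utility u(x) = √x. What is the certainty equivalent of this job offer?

$64,009

E[u] = 0.2·√36100 + 0.15·√3600 + 0.45·√129600 + 0.2·√48400 = 0.2·190 + 0.15·60 + 0.45·360 + 0.2·220 = 253
CE = (253)² = 64009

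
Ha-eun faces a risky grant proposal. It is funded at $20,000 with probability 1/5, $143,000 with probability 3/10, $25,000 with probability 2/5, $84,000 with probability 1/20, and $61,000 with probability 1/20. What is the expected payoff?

EV = 1/5 × 20000 + 3/10 × 143000 + 2/5 × 25000 + 1/20 × 84000 + 1/20 × 61000 = 4000 + 42900 + 10000 + 4200 + 3050 = 64150

$64,150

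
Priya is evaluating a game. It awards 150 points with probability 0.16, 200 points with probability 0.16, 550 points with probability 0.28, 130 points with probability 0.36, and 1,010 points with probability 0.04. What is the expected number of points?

EV = 0.16 × 150 + 0.16 × 200 + 0.28 × 550 + 0.36 × 130 + 0.04 × 1010 = 24 + 32 + 154 + 46.8 + 40.4 = 297.2

297.2 points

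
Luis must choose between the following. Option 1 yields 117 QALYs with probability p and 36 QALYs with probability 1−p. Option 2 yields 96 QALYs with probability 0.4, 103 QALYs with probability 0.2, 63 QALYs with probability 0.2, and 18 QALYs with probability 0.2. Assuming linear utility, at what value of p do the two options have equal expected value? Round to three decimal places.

EV(Option 2) = 0.4 × 96 + 0.2 × 103 + 0.2 × 63 + 0.2 × 18 = 38.4 + 20.6 + 12.6 + 3.6 = 75.2
p·117 + (1−p)·36 = 75.2
81p + 36 = 75.2
p = (75.2 − 36) / 81

p = 0.484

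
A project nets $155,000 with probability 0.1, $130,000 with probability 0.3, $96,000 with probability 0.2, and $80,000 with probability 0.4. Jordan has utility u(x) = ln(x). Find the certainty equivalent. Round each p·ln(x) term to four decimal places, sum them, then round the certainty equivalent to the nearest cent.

$102,539.15

E[u] = 0.1·ln(155000) + 0.3·ln(130000) + 0.2·ln(96000) + 0.4·ln(80000) = 1.1951 + 3.5326 + 2.2944 + 4.5159 = 11.5380
CE = e^11.5380 ≈ 102539.15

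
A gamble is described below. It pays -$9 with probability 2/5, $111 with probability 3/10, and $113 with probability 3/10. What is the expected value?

EV = 2/5 × (-9) + 3/10 × 111 + 3/10 × 113 = -3.6 + 33.3 + 33.9 = 63.6

$63.60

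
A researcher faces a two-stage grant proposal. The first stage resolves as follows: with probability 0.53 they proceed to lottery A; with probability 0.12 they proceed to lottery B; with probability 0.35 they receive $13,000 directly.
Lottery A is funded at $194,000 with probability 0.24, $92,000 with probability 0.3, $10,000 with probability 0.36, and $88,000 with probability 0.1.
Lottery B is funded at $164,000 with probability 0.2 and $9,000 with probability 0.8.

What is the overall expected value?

$55,226.80

EV(A) = 0.24 × 194000 + 0.3 × 92000 + 0.36 × 10000 + 0.1 × 88000 = 46560 + 27600 + 3600 + 8800 = 86560
EV(B) = 0.2 × 164000 + 0.8 × 9000 = 32800 + 7200 = 40000
Branch C: 13000 (certain)
Overall = 0.53 × 86560 + 0.12 × 40000 + 0.35 × 13000 = 45876.8 + 4800 + 4550 = 55226.8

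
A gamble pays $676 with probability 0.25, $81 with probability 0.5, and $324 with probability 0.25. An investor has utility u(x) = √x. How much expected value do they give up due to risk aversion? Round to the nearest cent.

$50.25

E[u] = 0.25·√676 + 0.5·√81 + 0.25·√324 = 0.25·26 + 0.5·9 + 0.25·18 = 15.5
CE = (15.5)² = 240.25
Risk premium = EV − CE = 290.5 − 240.25 = 50.25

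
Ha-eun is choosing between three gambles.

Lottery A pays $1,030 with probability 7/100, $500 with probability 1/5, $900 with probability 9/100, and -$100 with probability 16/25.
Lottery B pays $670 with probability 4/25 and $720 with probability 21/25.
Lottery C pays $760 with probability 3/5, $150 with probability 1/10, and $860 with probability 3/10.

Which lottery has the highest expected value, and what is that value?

Lottery A = 7/100 × 1030 + 1/5 × 500 + 9/100 × 900 + 16/25 × (-100) = 72.1 + 100 + 81 − 64 = 189.1
Lottery B = 4/25 × 670 + 21/25 × 720 = 107.2 + 604.8 = 712
Lottery C = 3/5 × 760 + 1/10 × 150 + 3/10 × 860 = 456 + 15 + 258 = 729

Lottery C ($729)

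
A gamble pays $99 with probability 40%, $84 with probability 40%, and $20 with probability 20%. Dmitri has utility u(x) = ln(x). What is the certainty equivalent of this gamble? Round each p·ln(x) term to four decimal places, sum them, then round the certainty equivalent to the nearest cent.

$67.32

E[u] = 0.4·ln(99) + 0.4·ln(84) + 0.2·ln(20) = 1.8380 + 1.7723 + 0.5991 = 4.2094
CE = e^4.2094 ≈ 67.32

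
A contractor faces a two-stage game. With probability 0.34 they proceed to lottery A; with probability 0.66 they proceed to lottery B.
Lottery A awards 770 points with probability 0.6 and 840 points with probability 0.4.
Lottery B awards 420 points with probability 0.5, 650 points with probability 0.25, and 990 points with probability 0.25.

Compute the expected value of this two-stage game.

EV(A) = 0.6 × 770 + 0.4 × 840 = 462 + 336 = 798
EV(B) = 0.5 × 420 + 0.25 × 650 + 0.25 × 990 = 210 + 162.5 + 247.5 = 620
Overall = 0.34 × 798 + 0.66 × 620 = 271.32 + 409.2 = 680.52

680.52 points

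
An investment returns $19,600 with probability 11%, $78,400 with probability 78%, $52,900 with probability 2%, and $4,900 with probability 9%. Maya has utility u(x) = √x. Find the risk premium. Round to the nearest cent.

E[u] = 0.11·√19600 + 0.78·√78400 + 0.02·√52900 + 0.09·√4900 = 0.11·140 + 0.78·280 + 0.02·230 + 0.09·70 = 244.7
CE = (244.7)² = 59878.09
Risk premium = EV − CE = 64807 − 59878.09 = 4928.91

$4,928.91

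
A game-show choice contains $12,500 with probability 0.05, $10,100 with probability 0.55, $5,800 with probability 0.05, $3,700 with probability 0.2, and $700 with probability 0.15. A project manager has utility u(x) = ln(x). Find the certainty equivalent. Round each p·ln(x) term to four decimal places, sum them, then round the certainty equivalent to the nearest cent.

E[u] = 0.05·ln(12500) + 0.55·ln(10100) + 0.05·ln(5800) + 0.2·ln(3700) + 0.15·ln(700) = 0.4717 + 5.0712 + 0.4333 + 1.6432 + 0.9827 = 8.6021
CE = e^8.6021 ≈ 5443.08

$5,443.08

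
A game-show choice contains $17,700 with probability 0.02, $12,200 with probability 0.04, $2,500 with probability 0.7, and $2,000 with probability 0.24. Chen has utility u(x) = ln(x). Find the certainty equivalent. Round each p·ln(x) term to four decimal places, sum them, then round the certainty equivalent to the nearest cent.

E[u] = 0.02·ln(17700) + 0.04·ln(12200) + 0.7·ln(2500) + 0.24·ln(2000) = 0.1956 + 0.3764 + 5.4768 + 1.8242 = 7.8730
CE = e^7.8730 ≈ 2625.43

$2,625.43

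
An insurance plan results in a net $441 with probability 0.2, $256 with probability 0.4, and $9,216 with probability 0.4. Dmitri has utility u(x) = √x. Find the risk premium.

E[u] = 0.2·√441 + 0.4·√256 + 0.4·√9216 = 0.2·21 + 0.4·16 + 0.4·96 = 49
CE = (49)² = 2401
Risk premium = EV − CE = 3877 − 2401 = 1476

$1,476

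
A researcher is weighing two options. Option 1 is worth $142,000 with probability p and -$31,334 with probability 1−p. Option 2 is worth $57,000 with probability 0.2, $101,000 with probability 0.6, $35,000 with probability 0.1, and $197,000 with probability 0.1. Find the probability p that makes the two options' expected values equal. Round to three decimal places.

EV(Option 2) = 0.2 × 57000 + 0.6 × 101000 + 0.1 × 35000 + 0.1 × 197000 = 11400 + 60600 + 3500 + 19700 = 95200
p·142000 + (1−p)·(-31334) = 95200
173334p − 31334 = 95200
p = (95200 + 31334) / 173334

p = 0.730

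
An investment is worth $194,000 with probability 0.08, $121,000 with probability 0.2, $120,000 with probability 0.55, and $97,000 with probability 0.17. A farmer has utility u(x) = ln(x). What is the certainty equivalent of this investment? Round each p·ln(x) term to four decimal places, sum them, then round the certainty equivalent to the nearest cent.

$120,463.25

E[u] = 0.08·ln(194000) + 0.2·ln(121000) + 0.55·ln(120000) + 0.17·ln(97000) = 0.9740 + 2.3407 + 6.4324 + 1.9520 = 11.6991
CE = e^11.6991 ≈ 120463.25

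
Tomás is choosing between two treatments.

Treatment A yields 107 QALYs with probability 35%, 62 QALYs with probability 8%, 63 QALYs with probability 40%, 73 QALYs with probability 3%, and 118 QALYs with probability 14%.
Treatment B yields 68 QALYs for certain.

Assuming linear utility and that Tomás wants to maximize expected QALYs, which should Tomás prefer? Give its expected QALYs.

Treatment A = 0.35 × 107 + 0.08 × 62 + 0.4 × 63 + 0.03 × 73 + 0.14 × 118 = 37.45 + 4.96 + 25.2 + 2.19 + 16.52 = 86.32
Treatment B: 68 (certain)

Treatment A (86.32 QALYs)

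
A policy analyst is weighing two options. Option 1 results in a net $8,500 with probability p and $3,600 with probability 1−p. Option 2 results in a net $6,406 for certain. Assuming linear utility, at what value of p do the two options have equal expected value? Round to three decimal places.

p = 0.573

p·8500 + (1−p)·3600 = 6406
4900p + 3600 = 6406
p = (6406 − 3600) / 4900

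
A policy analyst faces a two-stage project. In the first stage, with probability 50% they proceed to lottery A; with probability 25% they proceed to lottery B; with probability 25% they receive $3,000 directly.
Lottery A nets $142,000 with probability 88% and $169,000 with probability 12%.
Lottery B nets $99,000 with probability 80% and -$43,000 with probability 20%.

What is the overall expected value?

EV(A) = 0.88 × 142000 + 0.12 × 169000 = 124960 + 20280 = 145240
EV(B) = 0.8 × 99000 + 0.2 × (-43000) = 79200 − 8600 = 70600
Branch C: 3000 (certain)
Overall = 0.5 × 145240 + 0.25 × 70600 + 0.25 × 3000 = 72620 + 17650 + 750 = 91020

$91,020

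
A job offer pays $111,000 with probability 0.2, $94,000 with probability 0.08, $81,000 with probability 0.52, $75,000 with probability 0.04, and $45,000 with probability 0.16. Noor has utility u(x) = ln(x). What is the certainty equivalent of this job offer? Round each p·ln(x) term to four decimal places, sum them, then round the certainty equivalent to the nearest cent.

E[u] = 0.2·ln(111000) + 0.08·ln(94000) + 0.52·ln(81000) + 0.04·ln(75000) + 0.16·ln(45000) = 2.3235 + 0.9161 + 5.8771 + 0.4490 + 1.7143 = 11.2800
CE = e^11.2800 ≈ 79221.26

$79,221.26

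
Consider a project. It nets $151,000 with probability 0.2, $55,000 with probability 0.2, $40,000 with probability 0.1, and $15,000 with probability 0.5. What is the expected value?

EV = 0.2 × 151000 + 0.2 × 55000 + 0.1 × 40000 + 0.5 × 15000 = 30200 + 11000 + 4000 + 7500 = 52700

$52,700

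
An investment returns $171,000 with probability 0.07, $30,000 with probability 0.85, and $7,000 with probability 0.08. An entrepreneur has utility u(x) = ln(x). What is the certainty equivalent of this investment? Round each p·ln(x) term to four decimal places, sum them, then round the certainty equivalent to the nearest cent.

$30,163.87

E[u] = 0.07·ln(171000) + 0.85·ln(30000) + 0.08·ln(7000) = 0.8435 + 8.7626 + 0.7083 = 10.3144
CE = e^10.3144 ≈ 30163.87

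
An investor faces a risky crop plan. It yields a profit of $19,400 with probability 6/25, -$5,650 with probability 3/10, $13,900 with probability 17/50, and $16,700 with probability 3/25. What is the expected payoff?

$9,691

EV = 6/25 × 19400 + 3/10 × (-5650) + 17/50 × 13900 + 3/25 × 16700 = 4656 − 1695 + 4726 + 2004 = 9691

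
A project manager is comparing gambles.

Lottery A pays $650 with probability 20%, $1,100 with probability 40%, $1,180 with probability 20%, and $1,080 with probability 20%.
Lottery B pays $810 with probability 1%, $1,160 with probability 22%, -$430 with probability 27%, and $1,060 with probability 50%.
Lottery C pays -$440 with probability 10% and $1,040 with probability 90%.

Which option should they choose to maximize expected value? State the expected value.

Lottery A ($1,022)

Lottery A = 0.2 × 650 + 0.4 × 1100 + 0.2 × 1180 + 0.2 × 1080 = 130 + 440 + 236 + 216 = 1022
Lottery B = 0.01 × 810 + 0.22 × 1160 + 0.27 × (-430) + 0.5 × 1060 = 8.1 + 255.2 − 116.1 + 530 = 677.2
Lottery C = 0.1 × (-440) + 0.9 × 1040 = -44 + 936 = 892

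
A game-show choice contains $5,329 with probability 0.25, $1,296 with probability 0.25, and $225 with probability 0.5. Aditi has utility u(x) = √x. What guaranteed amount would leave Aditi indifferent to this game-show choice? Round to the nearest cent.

E[u] = 0.25·√5329 + 0.25·√1296 + 0.5·√225 = 0.25·73 + 0.25·36 + 0.5·15 = 34.75
CE = (34.75)² = 1207.5625

$1,207.56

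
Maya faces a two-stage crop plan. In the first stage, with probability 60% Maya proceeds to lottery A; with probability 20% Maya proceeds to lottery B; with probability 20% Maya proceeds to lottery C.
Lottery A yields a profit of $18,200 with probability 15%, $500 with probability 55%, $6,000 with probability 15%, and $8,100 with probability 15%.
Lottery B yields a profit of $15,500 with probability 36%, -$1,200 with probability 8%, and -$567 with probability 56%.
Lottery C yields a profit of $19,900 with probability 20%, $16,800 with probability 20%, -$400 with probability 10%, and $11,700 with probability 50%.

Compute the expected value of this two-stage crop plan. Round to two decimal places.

EV(A) = 0.15 × 18200 + 0.55 × 500 + 0.15 × 6000 + 0.15 × 8100 = 2730 + 275 + 900 + 1215 = 5120
EV(B) = 0.36 × 15500 + 0.08 × (-1200) + 0.56 × (-567) = 5580 − 96 − 317.52 = 5166.48
EV(C) = 0.2 × 19900 + 0.2 × 16800 + 0.1 × (-400) + 0.5 × 11700 = 3980 + 3360 − 40 + 5850 = 13150
Overall = 0.6 × 5120 + 0.2 × 5166.48 + 0.2 × 13150 = 3072 + 1033.296 + 2630 = 6735.296

$6,735.30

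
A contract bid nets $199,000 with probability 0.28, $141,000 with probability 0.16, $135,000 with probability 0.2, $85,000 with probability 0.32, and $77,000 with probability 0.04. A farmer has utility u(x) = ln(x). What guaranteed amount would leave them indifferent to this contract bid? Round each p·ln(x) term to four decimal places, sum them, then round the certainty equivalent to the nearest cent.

$127,784.43

E[u] = 0.28·ln(199000) + 0.16·ln(141000) + 0.2·ln(135000) + 0.32·ln(85000) + 0.04·ln(77000) = 3.4163 + 1.8970 + 2.3626 + 3.6321 + 0.4501 = 11.7581
CE = e^11.7581 ≈ 127784.43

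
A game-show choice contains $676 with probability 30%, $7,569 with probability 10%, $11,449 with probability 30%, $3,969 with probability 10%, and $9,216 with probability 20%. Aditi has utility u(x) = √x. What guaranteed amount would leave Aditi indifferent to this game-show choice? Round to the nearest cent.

$5,490.81

E[u] = 0.3·√676 + 0.1·√7569 + 0.3·√11449 + 0.1·√3969 + 0.2·√9216 = 0.3·26 + 0.1·87 + 0.3·107 + 0.1·63 + 0.2·96 = 74.1
CE = (74.1)² = 5490.81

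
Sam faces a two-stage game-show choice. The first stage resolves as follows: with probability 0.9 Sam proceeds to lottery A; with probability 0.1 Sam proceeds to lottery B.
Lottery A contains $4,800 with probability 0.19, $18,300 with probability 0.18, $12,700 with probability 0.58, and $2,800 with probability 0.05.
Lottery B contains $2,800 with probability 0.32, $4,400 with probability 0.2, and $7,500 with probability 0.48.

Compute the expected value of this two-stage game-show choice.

$11,078.40

EV(A) = 0.19 × 4800 + 0.18 × 18300 + 0.58 × 12700 + 0.05 × 2800 = 912 + 3294 + 7366 + 140 = 11712
EV(B) = 0.32 × 2800 + 0.2 × 4400 + 0.48 × 7500 = 896 + 880 + 3600 = 5376
Overall = 0.9 × 11712 + 0.1 × 5376 = 10540.8 + 537.6 = 11078.4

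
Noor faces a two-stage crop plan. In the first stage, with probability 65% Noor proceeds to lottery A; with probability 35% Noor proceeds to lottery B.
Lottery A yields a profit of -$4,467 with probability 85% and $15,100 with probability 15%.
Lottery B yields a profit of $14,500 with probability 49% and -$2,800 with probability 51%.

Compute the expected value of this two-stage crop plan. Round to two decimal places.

EV(A) = 0.85 × (-4467) + 0.15 × 15100 = -3796.95 + 2265 = -1531.95
EV(B) = 0.49 × 14500 + 0.51 × (-2800) = 7105 − 1428 = 5677
Overall = 0.65 × (-1531.95) + 0.35 × 5677 = -995.7675 + 1986.95 = 991.1825

$991.18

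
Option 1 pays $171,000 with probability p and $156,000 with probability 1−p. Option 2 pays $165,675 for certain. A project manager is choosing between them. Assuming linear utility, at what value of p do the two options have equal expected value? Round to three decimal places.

p·171000 + (1−p)·156000 = 165675
15000p + 156000 = 165675
p = (165675 − 156000) / 15000

p = 0.645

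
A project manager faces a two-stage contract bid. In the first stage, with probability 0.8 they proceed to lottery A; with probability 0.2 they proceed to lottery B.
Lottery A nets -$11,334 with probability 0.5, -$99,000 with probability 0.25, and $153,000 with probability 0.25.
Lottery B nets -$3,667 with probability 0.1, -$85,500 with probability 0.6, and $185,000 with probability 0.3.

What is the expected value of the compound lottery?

$7,033.06

EV(A) = 0.5 × (-11334) + 0.25 × (-99000) + 0.25 × 153000 = -5667 − 24750 + 38250 = 7833
EV(B) = 0.1 × (-3667) + 0.6 × (-85500) + 0.3 × 185000 = -366.7 − 51300 + 55500 = 3833.3
Overall = 0.8 × 7833 + 0.2 × 3833.3 = 6266.4 + 766.66 = 7033.06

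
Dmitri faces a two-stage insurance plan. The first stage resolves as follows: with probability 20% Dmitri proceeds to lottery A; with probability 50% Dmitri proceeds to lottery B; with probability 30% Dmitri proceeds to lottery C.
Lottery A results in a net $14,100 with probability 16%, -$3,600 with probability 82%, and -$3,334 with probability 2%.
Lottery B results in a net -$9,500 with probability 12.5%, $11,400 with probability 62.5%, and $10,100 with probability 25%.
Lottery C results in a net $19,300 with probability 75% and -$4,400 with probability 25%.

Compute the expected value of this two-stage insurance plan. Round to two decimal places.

EV(A) = 0.16 × 14100 + 0.82 × (-3600) + 0.02 × (-3334) = 2256 − 2952 − 66.68 = -762.68
EV(B) = 0.125 × (-9500) + 0.625 × 11400 + 0.25 × 10100 = -1187.5 + 7125 + 2525 = 8462.5
EV(C) = 0.75 × 19300 + 0.25 × (-4400) = 14475 − 1100 = 13375
Overall = 0.2 × (-762.68) + 0.5 × 8462.5 + 0.3 × 13375 = -152.536 + 4231.25 + 4012.5 = 8091.214

$8,091.21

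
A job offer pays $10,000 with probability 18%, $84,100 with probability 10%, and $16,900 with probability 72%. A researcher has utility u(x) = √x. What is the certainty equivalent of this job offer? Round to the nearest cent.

E[u] = 0.18·√10000 + 0.1·√84100 + 0.72·√16900 = 0.18·100 + 0.1·290 + 0.72·130 = 140.6
CE = (140.6)² = 19768.36

$19,768.36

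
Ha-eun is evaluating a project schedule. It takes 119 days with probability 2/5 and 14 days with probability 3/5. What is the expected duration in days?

EV = 2/5 × 119 + 3/5 × 14 = 47.6 + 8.4 = 56

56 days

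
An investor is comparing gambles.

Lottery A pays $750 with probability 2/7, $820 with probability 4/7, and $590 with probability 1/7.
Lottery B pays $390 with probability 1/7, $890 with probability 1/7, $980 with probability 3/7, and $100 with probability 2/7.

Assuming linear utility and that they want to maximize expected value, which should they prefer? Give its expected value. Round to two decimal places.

Lottery A = 2/7 × 750 + 4/7 × 820 + 1/7 × 590 = 214.2857 + 468.5714 + 84.2857 = 767.1429
Lottery B = 1/7 × 390 + 1/7 × 890 + 3/7 × 980 + 2/7 × 100 = 55.7143 + 127.1429 + 420 + 28.5714 = 631.4286

Lottery A ($767.14)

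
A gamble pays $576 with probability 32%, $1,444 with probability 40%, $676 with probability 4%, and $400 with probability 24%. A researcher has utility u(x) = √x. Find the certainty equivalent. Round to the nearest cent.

$824.84

E[u] = 0.32·√576 + 0.4·√1444 + 0.04·√676 + 0.24·√400 = 0.32·24 + 0.4·38 + 0.04·26 + 0.24·20 = 28.72
CE = (28.72)² = 824.8384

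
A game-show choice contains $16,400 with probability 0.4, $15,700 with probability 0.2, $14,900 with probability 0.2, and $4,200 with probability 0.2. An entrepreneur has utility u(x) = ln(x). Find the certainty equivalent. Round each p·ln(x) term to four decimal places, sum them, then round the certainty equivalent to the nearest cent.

E[u] = 0.4·ln(16400) + 0.2·ln(15700) + 0.2·ln(14900) + 0.2·ln(4200) = 3.8820 + 1.9323 + 1.9218 + 1.6686 = 9.4047
CE = e^9.4047 ≈ 12145.33

$12,145.33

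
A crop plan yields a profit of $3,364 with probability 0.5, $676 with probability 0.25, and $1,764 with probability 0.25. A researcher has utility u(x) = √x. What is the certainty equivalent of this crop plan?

E[u] = 0.5·√3364 + 0.25·√676 + 0.25·√1764 = 0.5·58 + 0.25·26 + 0.25·42 = 46
CE = (46)² = 2116

$2,116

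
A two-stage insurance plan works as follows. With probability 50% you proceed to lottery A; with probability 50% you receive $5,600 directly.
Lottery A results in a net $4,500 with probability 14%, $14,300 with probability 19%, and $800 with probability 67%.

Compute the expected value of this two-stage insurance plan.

$4,741.50

EV(A) = 0.14 × 4500 + 0.19 × 14300 + 0.67 × 800 = 630 + 2717 + 536 = 3883
Branch B: 5600 (certain)
Overall = 0.5 × 3883 + 0.5 × 5600 = 1941.5 + 2800 = 4741.5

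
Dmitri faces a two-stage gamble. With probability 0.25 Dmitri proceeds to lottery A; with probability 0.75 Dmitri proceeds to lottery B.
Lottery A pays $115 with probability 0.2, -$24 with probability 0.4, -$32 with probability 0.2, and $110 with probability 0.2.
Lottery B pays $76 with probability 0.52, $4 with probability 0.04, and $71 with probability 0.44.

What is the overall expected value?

$60.44

EV(A) = 0.2 × 115 + 0.4 × (-24) + 0.2 × (-32) + 0.2 × 110 = 23 − 9.6 − 6.4 + 22 = 29
EV(B) = 0.52 × 76 + 0.04 × 4 + 0.44 × 71 = 39.52 + 0.16 + 31.24 = 70.92
Overall = 0.25 × 29 + 0.75 × 70.92 = 7.25 + 53.19 = 60.44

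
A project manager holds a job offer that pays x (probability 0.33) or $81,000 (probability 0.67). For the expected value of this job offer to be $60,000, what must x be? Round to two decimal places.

x = $17,363.64

0.33·x + 0.67·81000 = 60000
0.33·x = 60000 − 54270 = 5730
x = 5730 / 0.33 = 17363.6364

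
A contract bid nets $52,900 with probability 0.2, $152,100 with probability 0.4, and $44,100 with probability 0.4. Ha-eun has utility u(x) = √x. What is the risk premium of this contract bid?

$7,264

E[u] = 0.2·√52900 + 0.4·√152100 + 0.4·√44100 = 0.2·230 + 0.4·390 + 0.4·210 = 286
CE = (286)² = 81796
Risk premium = EV − CE = 89060 − 81796 = 7264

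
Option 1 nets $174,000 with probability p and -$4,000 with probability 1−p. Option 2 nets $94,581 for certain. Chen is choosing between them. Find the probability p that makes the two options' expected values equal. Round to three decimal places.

p·174000 + (1−p)·(-4000) = 94581
178000p − 4000 = 94581
p = (94581 + 4000) / 178000

p = 0.554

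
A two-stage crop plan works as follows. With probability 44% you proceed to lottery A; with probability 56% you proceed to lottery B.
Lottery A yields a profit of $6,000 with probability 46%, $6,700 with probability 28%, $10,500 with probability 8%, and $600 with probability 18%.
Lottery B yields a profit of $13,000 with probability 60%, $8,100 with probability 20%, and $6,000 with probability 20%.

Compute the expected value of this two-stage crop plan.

$8,404.16

EV(A) = 0.46 × 6000 + 0.28 × 6700 + 0.08 × 10500 + 0.18 × 600 = 2760 + 1876 + 840 + 108 = 5584
EV(B) = 0.6 × 13000 + 0.2 × 8100 + 0.2 × 6000 = 7800 + 1620 + 1200 = 10620
Overall = 0.44 × 5584 + 0.56 × 10620 = 2456.96 + 5947.2 = 8404.16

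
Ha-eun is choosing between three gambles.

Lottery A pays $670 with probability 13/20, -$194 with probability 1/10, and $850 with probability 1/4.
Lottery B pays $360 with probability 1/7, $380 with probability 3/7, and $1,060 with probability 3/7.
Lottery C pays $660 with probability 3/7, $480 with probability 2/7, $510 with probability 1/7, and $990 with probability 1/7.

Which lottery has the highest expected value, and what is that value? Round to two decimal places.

Lottery A = 13/20 × 670 + 1/10 × (-194) + 1/4 × 850 = 435.5 − 19.4 + 212.5 = 628.6
Lottery B = 1/7 × 360 + 3/7 × 380 + 3/7 × 1060 = 51.4286 + 162.8571 + 454.2857 = 668.5714
Lottery C = 3/7 × 660 + 2/7 × 480 + 1/7 × 510 + 1/7 × 990 = 282.8571 + 137.1429 + 72.8571 + 141.4286 = 634.2857

Lottery B ($668.57)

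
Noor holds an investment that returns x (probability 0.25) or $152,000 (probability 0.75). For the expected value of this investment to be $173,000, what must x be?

x = $236,000

0.25·x + 0.75·152000 = 173000
0.25·x = 173000 − 114000 = 59000
x = 59000 / 0.25 = 236000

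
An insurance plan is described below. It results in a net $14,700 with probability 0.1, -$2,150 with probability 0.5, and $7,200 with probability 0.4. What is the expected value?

EV = 0.1 × 14700 + 0.5 × (-2150) + 0.4 × 7200 = 1470 − 1075 + 2880 = 3275

$3,275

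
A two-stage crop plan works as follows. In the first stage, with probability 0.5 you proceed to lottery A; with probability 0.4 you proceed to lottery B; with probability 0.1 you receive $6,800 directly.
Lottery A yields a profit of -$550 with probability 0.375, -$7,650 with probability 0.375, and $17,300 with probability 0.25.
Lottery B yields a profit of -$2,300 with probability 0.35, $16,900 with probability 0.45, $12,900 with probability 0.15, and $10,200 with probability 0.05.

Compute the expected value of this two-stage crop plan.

EV(A) = 0.375 × (-550) + 0.375 × (-7650) + 0.25 × 17300 = -206.25 − 2868.75 + 4325 = 1250
EV(B) = 0.35 × (-2300) + 0.45 × 16900 + 0.15 × 12900 + 0.05 × 10200 = -805 + 7605 + 1935 + 510 = 9245
Branch C: 6800 (certain)
Overall = 0.5 × 1250 + 0.4 × 9245 + 0.1 × 6800 = 625 + 3698 + 680 = 5003

$5,003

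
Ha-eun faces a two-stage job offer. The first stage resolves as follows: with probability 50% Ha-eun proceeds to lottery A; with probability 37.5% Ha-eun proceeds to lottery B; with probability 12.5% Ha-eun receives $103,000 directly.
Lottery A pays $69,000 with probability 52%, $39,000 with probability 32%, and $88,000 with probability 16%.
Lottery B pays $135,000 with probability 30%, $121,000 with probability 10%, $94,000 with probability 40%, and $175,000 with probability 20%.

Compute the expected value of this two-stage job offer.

$91,045

EV(A) = 0.52 × 69000 + 0.32 × 39000 + 0.16 × 88000 = 35880 + 12480 + 14080 = 62440
EV(B) = 0.3 × 135000 + 0.1 × 121000 + 0.4 × 94000 + 0.2 × 175000 = 40500 + 12100 + 37600 + 35000 = 125200
Branch C: 103000 (certain)
Overall = 0.5 × 62440 + 0.375 × 125200 + 0.125 × 103000 = 31220 + 46950 + 12875 = 91045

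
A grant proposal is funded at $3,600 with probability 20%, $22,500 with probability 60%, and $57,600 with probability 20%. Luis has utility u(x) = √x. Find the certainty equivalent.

$22,500

E[u] = 0.2·√3600 + 0.6·√22500 + 0.2·√57600 = 0.2·60 + 0.6·150 + 0.2·240 = 150
CE = (150)² = 22500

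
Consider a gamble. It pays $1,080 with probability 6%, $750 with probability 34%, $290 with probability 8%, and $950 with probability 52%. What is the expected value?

$837

EV = 0.06 × 1080 + 0.34 × 750 + 0.08 × 290 + 0.52 × 950 = 64.8 + 255 + 23.2 + 494 = 837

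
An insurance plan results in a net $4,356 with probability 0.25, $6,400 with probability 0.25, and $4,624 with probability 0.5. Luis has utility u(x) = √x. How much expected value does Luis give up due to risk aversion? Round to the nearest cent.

$30.75

E[u] = 0.25·√4356 + 0.25·√6400 + 0.5·√4624 = 0.25·66 + 0.25·80 + 0.5·68 = 70.5
CE = (70.5)² = 4970.25
Risk premium = EV − CE = 5001 − 4970.25 = 30.75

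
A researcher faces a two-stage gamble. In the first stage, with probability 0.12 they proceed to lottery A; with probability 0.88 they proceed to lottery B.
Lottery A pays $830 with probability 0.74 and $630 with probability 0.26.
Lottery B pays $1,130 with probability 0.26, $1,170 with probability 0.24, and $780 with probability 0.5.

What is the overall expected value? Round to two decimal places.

EV(A) = 0.74 × 830 + 0.26 × 630 = 614.2 + 163.8 = 778
EV(B) = 0.26 × 1130 + 0.24 × 1170 + 0.5 × 780 = 293.8 + 280.8 + 390 = 964.6
Overall = 0.12 × 778 + 0.88 × 964.6 = 93.36 + 848.848 = 942.208

$942.21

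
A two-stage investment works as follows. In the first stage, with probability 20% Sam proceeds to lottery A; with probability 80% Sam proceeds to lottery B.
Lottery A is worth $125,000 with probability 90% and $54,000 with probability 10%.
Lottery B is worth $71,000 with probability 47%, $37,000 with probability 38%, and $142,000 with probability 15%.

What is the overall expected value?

EV(A) = 0.9 × 125000 + 0.1 × 54000 = 112500 + 5400 = 117900
EV(B) = 0.47 × 71000 + 0.38 × 37000 + 0.15 × 142000 = 33370 + 14060 + 21300 = 68730
Overall = 0.2 × 117900 + 0.8 × 68730 = 23580 + 54984 = 78564

$78,564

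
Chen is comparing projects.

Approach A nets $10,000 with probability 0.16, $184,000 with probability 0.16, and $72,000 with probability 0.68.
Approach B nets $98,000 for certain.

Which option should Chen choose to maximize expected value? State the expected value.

Approach B ($98,000)

Approach A = 0.16 × 10000 + 0.16 × 184000 + 0.68 × 72000 = 1600 + 29440 + 48960 = 80000
Approach B: 98000 (certain)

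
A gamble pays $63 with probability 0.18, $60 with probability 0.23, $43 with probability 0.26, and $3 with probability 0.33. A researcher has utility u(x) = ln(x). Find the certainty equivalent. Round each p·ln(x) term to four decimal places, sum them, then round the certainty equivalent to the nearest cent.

E[u] = 0.18·ln(63) + 0.23·ln(60) + 0.26·ln(43) + 0.33·ln(3) = 0.7458 + 0.9417 + 0.9779 + 0.3625 = 3.0279
CE = e^3.0279 ≈ 20.65

$20.65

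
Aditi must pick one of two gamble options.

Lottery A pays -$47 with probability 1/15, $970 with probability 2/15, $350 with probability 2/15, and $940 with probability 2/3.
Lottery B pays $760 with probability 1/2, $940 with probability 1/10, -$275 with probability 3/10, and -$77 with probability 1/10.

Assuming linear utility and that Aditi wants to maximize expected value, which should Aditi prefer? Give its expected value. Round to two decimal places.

Lottery A ($799.53)

Lottery A = 1/15 × (-47) + 2/15 × 970 + 2/15 × 350 + 2/3 × 940 = -3.1333 + 129.3333 + 46.6667 + 626.6667 = 799.5333
Lottery B = 1/2 × 760 + 1/10 × 940 + 3/10 × (-275) + 1/10 × (-77) = 380 + 94 − 82.5 − 7.7 = 383.8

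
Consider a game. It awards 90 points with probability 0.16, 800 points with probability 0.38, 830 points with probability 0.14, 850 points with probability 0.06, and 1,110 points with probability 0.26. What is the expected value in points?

EV = 0.16 × 90 + 0.38 × 800 + 0.14 × 830 + 0.06 × 850 + 0.26 × 1110 = 14.4 + 304 + 116.2 + 51 + 288.6 = 774.2

774.2 points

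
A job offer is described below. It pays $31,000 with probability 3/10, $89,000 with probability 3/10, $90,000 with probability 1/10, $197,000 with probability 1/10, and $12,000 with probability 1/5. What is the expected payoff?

EV = 3/10 × 31000 + 3/10 × 89000 + 1/10 × 90000 + 1/10 × 197000 + 1/5 × 12000 = 9300 + 26700 + 9000 + 19700 + 2400 = 67100

$67,100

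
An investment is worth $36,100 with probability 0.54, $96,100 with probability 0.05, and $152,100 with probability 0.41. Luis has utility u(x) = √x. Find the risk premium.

$9,376

E[u] = 0.54·√36100 + 0.05·√96100 + 0.41·√152100 = 0.54·190 + 0.05·310 + 0.41·390 = 278
CE = (278)² = 77284
Risk premium = EV − CE = 86660 − 77284 = 9376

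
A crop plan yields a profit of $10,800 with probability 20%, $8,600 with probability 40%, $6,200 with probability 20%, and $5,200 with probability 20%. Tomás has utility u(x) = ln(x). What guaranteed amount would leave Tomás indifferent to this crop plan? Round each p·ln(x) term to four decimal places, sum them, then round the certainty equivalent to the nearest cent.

E[u] = 0.2·ln(10800) + 0.4·ln(8600) + 0.2·ln(6200) + 0.2·ln(5200) = 1.8575 + 3.6238 + 1.7465 + 1.7113 = 8.9391
CE = e^8.9391 ≈ 7624.33

$7,624.33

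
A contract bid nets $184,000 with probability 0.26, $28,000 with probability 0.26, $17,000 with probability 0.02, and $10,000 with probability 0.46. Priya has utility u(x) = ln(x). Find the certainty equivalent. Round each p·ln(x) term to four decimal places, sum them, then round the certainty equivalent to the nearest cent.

$28,166.82

E[u] = 0.26·ln(184000) + 0.26·ln(28000) + 0.02·ln(17000) + 0.46·ln(10000) = 3.1519 + 2.6624 + 0.1948 + 4.2368 = 10.2459
CE = e^10.2459 ≈ 28166.82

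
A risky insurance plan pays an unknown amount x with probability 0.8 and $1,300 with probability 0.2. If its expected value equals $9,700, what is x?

x = $11,800

0.8·x + 0.2·1300 = 9700
0.8·x = 9700 − 260 = 9440
x = 9440 / 0.8 = 11800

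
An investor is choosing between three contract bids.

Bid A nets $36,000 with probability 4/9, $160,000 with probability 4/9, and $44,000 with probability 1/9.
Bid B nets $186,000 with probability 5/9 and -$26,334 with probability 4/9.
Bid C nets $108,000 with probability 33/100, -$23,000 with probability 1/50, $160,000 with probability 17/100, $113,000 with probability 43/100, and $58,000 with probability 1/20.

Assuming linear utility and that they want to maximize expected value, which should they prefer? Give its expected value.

Bid C ($113,870)

Bid A = 4/9 × 36000 + 4/9 × 160000 + 1/9 × 44000 = 16000 + 71111.1111 + 4888.8889 = 92000
Bid B = 5/9 × 186000 + 4/9 × (-26334) = 103333.3333 − 11704 = 91629.3333
Bid C = 33/100 × 108000 + 1/50 × (-23000) + 17/100 × 160000 + 43/100 × 113000 + 1/20 × 58000 = 35640 − 460 + 27200 + 48590 + 2900 = 113870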